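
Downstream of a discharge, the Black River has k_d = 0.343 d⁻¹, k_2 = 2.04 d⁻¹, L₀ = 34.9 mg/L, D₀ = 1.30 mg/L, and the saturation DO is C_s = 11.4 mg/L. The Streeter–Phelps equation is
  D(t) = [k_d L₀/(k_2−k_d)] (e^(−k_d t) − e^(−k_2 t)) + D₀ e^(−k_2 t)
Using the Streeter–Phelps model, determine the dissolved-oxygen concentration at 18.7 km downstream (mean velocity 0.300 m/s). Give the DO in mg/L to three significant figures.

Travel time t = x/v = 18.7 km / (0.300 m/s) = 18700 m / 0.300 m/s = 62330 s = 0.7215 d.
k_d L₀/(k_2−k_d) = 0.343×34.9/(2.04−0.343) = 11.97/1.697 = 7.054 mg/L.
e^(−k_d t) = e^(−0.343×0.7215) = 0.7808; e^(−k_2 t) = e^(−2.04×0.7215) = 0.2295.
D = 7.054 × (0.7808 − 0.2295) + 1.30 × 0.2295 = 3.889 + 0.2984 = 4.187 mg/L.
DO = C_s − D = 11.4 − 4.187 = 7.213 mg/L.

DO ≈ 7.21 mg/L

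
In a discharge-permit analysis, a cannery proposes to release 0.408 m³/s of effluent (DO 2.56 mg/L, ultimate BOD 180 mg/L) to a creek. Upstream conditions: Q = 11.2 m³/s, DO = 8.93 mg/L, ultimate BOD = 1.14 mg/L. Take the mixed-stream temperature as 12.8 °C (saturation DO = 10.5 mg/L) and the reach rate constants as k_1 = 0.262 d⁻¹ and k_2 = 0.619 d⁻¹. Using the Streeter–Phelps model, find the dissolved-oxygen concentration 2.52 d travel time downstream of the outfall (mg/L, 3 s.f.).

Mixed DO = (11.2×8.93 + 0.408×2.56)/(11.2+0.408) = 101.1/11.61 = 8.706 mg/L.
Mixed L₀ = (11.2×1.14 + 0.408×180)/(11.61) = 86.21/11.61 = 7.427 mg/L.
Initial deficit D₀ = C_s − DO₀ = 10.5 − 8.706 = 1.794 mg/L.
D(2.52) = [0.262×7.427/(0.619−0.262)](e^(−0.262×2.52) − e^(−0.619×2.52)) + 1.794 e^(−0.619×2.52)
= 5.450 × (0.5167 − 0.2102) + 1.794 × 0.2102 = 2.048 mg/L.
DO = 10.5 − 2.048 = 8.452 mg/L.

DO ≈ 8.45 mg/L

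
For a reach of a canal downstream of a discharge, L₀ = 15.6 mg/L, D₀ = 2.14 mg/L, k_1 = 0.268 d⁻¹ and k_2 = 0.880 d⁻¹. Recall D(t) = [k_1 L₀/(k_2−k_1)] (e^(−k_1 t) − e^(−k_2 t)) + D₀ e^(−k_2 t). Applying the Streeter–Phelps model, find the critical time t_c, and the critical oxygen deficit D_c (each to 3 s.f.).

With k_2/k_1 = 3.284 and 1 − D₀(k_2−k_1)/(k_1 L₀) = 0.6867,
t_c = ln(3.284 × 0.6867) / (0.880 − 0.268) = ln(2.255) / 0.6120 = 0.8131/0.6120 = 1.329 d.
L(t_c) = L₀ e^(−k_1 t_c) = 15.6 × 0.7004 = 10.93 mg/L, and at the critical point k_2 D_c = k_1 L, so D_c = (0.268/0.880) × 10.93 = 3.328 mg/L.

t_c ≈ 1.33 d; D_c ≈ 3.33 mg/L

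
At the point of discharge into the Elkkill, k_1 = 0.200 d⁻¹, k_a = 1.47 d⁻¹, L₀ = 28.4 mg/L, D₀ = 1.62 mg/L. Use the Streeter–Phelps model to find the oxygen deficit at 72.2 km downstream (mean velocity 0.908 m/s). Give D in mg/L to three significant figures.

D ≈ 2.98 mg/L

Travel time t = x/v = 72.2 km / (0.908 m/s) = 72200 m / 0.908 m/s = 79520 s = 0.9203 d.
k_1 L₀/(k_a−k_1) = 0.200×28.4/(1.47−0.200) = 5.680/1.270 = 4.472 mg/L.
e^(−k_1 t) = e^(−0.200×0.9203) = 0.8319; e^(−k_a t) = e^(−1.47×0.9203) = 0.2585.
D = 4.472 × (0.8319 − 0.2585) + 1.62 × 0.2585 = 2.564 + 0.4188 = 2.983 mg/L.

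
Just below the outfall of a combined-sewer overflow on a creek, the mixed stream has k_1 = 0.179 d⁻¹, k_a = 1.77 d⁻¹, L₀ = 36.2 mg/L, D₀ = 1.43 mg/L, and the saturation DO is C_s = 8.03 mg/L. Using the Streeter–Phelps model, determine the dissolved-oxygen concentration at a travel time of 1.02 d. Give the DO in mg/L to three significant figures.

k_1 L₀/(k_a−k_1) = 0.179×36.2/(1.77−0.179) = 6.480/1.591 = 4.073 mg/L.
e^(−k_1 t) = e^(−0.179×1.020) = 0.8331; e^(−k_a t) = e^(−1.77×1.020) = 0.1644.
D = 4.073 × (0.8331 − 0.1644) + 1.43 × 0.1644 = 2.724 + 0.2351 = 2.959 mg/L.
DO = C_s − D = 8.03 − 2.959 = 5.071 mg/L.

DO ≈ 5.07 mg/L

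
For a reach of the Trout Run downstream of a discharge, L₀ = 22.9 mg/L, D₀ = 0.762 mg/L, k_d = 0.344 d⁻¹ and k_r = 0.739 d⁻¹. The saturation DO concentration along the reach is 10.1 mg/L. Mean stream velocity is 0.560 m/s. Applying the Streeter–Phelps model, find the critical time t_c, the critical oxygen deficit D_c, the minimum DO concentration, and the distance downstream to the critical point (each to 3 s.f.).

t_c ≈ 1.84 d; D_c ≈ 5.67 mg/L; min DO ≈ 4.43 mg/L; x_c ≈ 88.9 km

t_c = [1/(k_r−k_d)] ln[(k_r/k_d)(1 − D₀(k_r−k_d)/(k_d L₀))]
= [1/(0.739−0.344)] ln[(0.739/0.344)(1 − 0.762×0.3950/(0.344×22.9))]
= (1/0.3950) ln[2.148 × 0.9618] = 2.532 × ln(2.066) = 2.532 × 0.7257 = 1.837 d.
D_c = (k_d/k_r) L₀ e^(−k_d t_c) = (0.344/0.739) × 22.9 × e^(−0.344×1.837) = 0.4655 × 22.9 × 0.5315 = 5.666 mg/L.
Minimum DO = C_s − D_c = 10.1 − 5.666 = 4.434 mg/L.
x_c = v t_c = 0.560 m/s × 1.837 d × 86400 s/d = 88890 m ≈ 88.9 km.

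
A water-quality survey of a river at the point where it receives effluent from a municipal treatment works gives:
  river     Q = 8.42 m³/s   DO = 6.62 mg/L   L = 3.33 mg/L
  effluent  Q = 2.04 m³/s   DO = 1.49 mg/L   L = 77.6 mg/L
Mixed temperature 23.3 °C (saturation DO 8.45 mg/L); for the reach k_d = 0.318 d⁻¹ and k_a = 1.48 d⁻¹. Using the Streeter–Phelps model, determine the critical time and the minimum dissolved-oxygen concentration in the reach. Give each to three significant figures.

Mixed DO = (8.42×6.62 + 2.04×1.49)/(8.42+2.04) = 58.78/10.46 = 5.620 mg/L.
Mixed L₀ = (8.42×3.33 + 2.04×77.6)/(10.46) = 186.3/10.46 = 17.81 mg/L.
Initial deficit D₀ = C_s − DO₀ = 8.45 − 5.620 = 2.830 mg/L.
t_c = (1/1.162) ln[(1.48/0.318)(1 − 2.830×1.162/(0.318×17.81))] = 0.8606 × ln(1.952) = 0.5756 d.
D_c = (0.318/1.48) × 17.81 × e^(−0.318×0.5756) = 0.2149 × 17.81 × 0.8327 = 3.187 mg/L.
Minimum DO = 8.45 − 3.187 = 5.263 mg/L.

t_c ≈ 0.576 d; minimum DO ≈ 5.26 mg/L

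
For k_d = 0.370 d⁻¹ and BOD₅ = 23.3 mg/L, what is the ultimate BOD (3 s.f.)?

BOD₅ = L₀(1 − e^(−5k_d)) ⇒ L₀ = BOD₅ / (1 − e^(−5×0.370))
= 23.3 / (1 − 0.1572) = 23.3 / 0.8428 = 27.65 mg/L.

L₀ ≈ 27.6 mg/L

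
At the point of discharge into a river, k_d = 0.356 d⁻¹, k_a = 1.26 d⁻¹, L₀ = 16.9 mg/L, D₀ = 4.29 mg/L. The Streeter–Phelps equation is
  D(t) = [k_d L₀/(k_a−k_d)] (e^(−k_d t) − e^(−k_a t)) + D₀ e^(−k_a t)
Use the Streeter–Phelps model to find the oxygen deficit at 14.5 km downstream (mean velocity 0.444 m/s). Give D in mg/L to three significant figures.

Travel time t = x/v = 14.5 km / (0.444 m/s) = 14500 m / 0.444 m/s = 32660 s = 0.3780 d.
k_d L₀/(k_a−k_d) = 0.356×16.9/(1.26−0.356) = 6.016/0.9040 = 6.655 mg/L.
e^(−k_d t) = e^(−0.356×0.3780) = 0.8741; e^(−k_a t) = e^(−1.26×0.3780) = 0.6211.
D = 6.655 × (0.8741 − 0.6211) + 4.29 × 0.6211 = 1.684 + 2.665 = 4.348 mg/L.

D ≈ 4.35 mg/L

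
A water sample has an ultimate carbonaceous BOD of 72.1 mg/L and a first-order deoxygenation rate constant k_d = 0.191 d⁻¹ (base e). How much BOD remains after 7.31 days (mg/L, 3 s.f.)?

L ≈ 17.8 mg/L

L_t = L₀ e^(−k_d t) = 72.1 × e^(−0.191×7.31) = 72.1 × 0.2475 = 17.85 mg/L.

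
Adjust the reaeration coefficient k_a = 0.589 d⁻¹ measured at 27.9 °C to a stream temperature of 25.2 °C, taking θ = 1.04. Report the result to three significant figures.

k_a ≈ 0.530 d⁻¹

k_a(T₂) = k_a(T₁) · θ^(T₂−T₁) = 0.589 × 1.04^(25.2−27.9)
= 0.589 × 1.04^-2.70 = 0.589 × 0.8995 = 0.5298 d⁻¹.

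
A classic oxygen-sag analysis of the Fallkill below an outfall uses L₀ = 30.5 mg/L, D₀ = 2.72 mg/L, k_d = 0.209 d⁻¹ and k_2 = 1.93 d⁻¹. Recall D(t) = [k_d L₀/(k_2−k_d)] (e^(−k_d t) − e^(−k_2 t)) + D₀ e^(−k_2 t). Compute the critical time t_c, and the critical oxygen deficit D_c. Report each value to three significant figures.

t_c = [1/(k_2−k_d)] ln[(k_2/k_d)(1 − D₀(k_2−k_d)/(k_d L₀))]
= [1/(1.93−0.209)] ln[(1.93/0.209)(1 − 2.72×1.721/(0.209×30.5))]
= (1/1.721) ln[9.234 × 0.2656] = 0.5811 × ln(2.453) = 0.5811 × 0.8974 = 0.5214 d.
L(t_c) = L₀ e^(−k_d t_c) = 30.5 × 0.8968 = 27.35 mg/L, and at the critical point k_2 D_c = k_d L, so D_c = (0.209/1.93) × 27.35 = 2.962 mg/L.

t_c ≈ 0.521 d; D_c ≈ 2.96 mg/L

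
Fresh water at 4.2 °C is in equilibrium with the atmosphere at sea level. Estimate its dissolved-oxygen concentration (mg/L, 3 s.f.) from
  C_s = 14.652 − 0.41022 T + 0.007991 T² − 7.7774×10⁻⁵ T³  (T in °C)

C_s = 14.652 − 0.41022×4.2 + 0.007991×4.2² − 7.7774×10⁻⁵×4.2³ = 13.06 mg/L.

C_s ≈ 13.1 mg/L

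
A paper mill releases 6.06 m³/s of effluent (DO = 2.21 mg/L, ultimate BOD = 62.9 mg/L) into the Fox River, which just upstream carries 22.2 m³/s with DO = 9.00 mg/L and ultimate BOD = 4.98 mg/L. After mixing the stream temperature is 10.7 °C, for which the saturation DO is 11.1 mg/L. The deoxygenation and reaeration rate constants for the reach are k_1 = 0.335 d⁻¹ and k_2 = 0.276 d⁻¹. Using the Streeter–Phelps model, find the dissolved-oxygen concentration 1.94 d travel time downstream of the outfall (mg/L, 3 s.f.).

Mixed DO = (22.2×9.00 + 6.06×2.21)/(22.2+6.06) = 213.2/28.26 = 7.544 mg/L.
Mixed L₀ = (22.2×4.98 + 6.06×62.9)/(28.26) = 491.7/28.26 = 17.40 mg/L.
Initial deficit D₀ = C_s − DO₀ = 11.1 − 7.544 = 3.556 mg/L.
D(1.94) = [0.335×17.40/(0.276−0.335)](e^(−0.335×1.94) − e^(−0.276×1.94)) + 3.556 e^(−0.276×1.94)
= -98.80 × (0.5221 − 0.5854) + 3.556 × 0.5854 = 8.337 mg/L.
DO = 11.1 − 8.337 = 2.763 mg/L.

DO ≈ 2.76 mg/L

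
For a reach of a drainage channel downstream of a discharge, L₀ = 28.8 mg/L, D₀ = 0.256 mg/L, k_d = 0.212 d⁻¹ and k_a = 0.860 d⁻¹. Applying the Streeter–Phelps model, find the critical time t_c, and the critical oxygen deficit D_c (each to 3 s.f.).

At the critical point dD/dt = 0, so k_d L₀ e^(−k_d t) = k_a D. Substituting D(t) from the Streeter–Phelps equation and solving for t gives
t_c = ln[(k_a/k_d)(1 − D₀(k_a−k_d)/(k_d L₀))] / (k_a−k_d).
Here k_a−k_d = 0.6480 d⁻¹ and 1 − D₀(k_a−k_d)/(k_d L₀) = 1 − 0.256×0.6480/(0.212×28.8) = 0.9728, so
t_c = ln(4.057 × 0.9728) / 0.6480 = 1.373 / 0.6480 = 2.119 d.
D_c = (k_d/k_a) L₀ e^(−k_d t_c) = (0.212/0.860) × 28.8 × e^(−0.212×2.119) = 0.2465 × 28.8 × 0.6382 = 4.531 mg/L.

t_c ≈ 2.12 d; D_c ≈ 4.53 mg/L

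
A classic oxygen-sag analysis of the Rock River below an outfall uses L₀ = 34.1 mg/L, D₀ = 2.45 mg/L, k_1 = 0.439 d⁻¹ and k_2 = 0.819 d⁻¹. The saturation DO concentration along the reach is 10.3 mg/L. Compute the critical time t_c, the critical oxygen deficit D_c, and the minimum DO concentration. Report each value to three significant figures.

t_c ≈ 1.47 d; D_c ≈ 9.58 mg/L; min DO ≈ 0.722 mg/L

At the critical point dD/dt = 0, so k_1 L₀ e^(−k_1 t) = k_2 D. Substituting D(t) from the Streeter–Phelps equation and solving for t gives
t_c = ln[(k_2/k_1)(1 − D₀(k_2−k_1)/(k_1 L₀))] / (k_2−k_1).
Here k_2−k_1 = 0.3800 d⁻¹ and 1 − D₀(k_2−k_1)/(k_1 L₀) = 1 − 2.45×0.3800/(0.439×34.1) = 0.9378, so
t_c = ln(1.866 × 0.9378) / 0.3800 = 0.5594 / 0.3800 = 1.472 d.
L(t_c) = L₀ e^(−k_1 t_c) = 34.1 × 0.5240 = 17.87 mg/L, and at the critical point k_2 D_c = k_1 L, so D_c = (0.439/0.819) × 17.87 = 9.578 mg/L.
Minimum DO = C_s − D_c = 10.3 − 9.578 = 0.7218 mg/L.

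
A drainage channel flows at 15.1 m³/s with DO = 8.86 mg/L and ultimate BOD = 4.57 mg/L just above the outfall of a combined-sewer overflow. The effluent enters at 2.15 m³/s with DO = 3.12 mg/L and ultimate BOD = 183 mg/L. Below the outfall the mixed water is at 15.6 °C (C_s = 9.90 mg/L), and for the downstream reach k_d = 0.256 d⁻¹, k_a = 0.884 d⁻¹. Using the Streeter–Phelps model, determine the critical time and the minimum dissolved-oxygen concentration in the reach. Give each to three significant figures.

Mixed DO = (15.1×8.86 + 2.15×3.12)/(15.1+2.15) = 140.5/17.25 = 8.145 mg/L.
Mixed L₀ = (15.1×4.57 + 2.15×183)/(17.25) = 462.5/17.25 = 26.81 mg/L.
Initial deficit D₀ = C_s − DO₀ = 9.90 − 8.145 = 1.755 mg/L.
t_c = (1/0.6280) ln[(0.884/0.256)(1 − 1.755×0.6280/(0.256×26.81))] = 1.592 × ln(2.898) = 1.695 d.
D_c = (0.256/0.884) × 26.81 × e^(−0.256×1.695) = 0.2896 × 26.81 × 0.6480 = 5.031 mg/L.
Minimum DO = 9.90 − 5.031 = 4.869 mg/L.

t_c ≈ 1.69 d; minimum DO ≈ 4.87 mg/L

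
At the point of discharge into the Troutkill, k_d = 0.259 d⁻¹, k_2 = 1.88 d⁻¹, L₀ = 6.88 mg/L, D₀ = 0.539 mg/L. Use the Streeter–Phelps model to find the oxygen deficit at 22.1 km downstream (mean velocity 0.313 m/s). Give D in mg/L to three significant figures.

Travel time t = x/v = 22.1 km / (0.313 m/s) = 22100 m / 0.313 m/s = 70610 s = 0.8172 d.
k_d L₀/(k_2−k_d) = 0.259×6.88/(1.88−0.259) = 1.782/1.621 = 1.099 mg/L.
e^(−k_d t) = e^(−0.259×0.8172) = 0.8092; e^(−k_2 t) = e^(−1.88×0.8172) = 0.2152.
D = 1.099 × (0.8092 − 0.2152) + 0.539 × 0.2152 = 0.6531 + 0.1160 = 0.7690 mg/L.

D ≈ 0.769 mg/L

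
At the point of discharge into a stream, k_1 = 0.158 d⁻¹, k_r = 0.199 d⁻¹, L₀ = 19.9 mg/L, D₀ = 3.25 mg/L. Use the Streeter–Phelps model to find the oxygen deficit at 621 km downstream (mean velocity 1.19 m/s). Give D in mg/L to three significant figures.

D ≈ 7.45 mg/L

Travel time t = x/v = 621 km / (1.19 m/s) = 621000 m / 1.19 m/s = 521800 s = 6.040 d.
k_1 L₀/(k_r−k_1) = 0.158×19.9/(0.199−0.158) = 3.144/0.04100 = 76.69 mg/L.
e^(−k_1 t) = e^(−0.158×6.040) = 0.3851; e^(−k_r t) = e^(−0.199×6.040) = 0.3006.
D = 76.69 × (0.3851 − 0.3006) + 3.25 × 0.3006 = 6.478 + 0.9770 = 7.455 mg/L.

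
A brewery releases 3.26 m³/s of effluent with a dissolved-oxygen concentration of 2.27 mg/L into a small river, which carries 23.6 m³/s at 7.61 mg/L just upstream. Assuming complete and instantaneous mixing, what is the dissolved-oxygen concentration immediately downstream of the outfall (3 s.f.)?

6.96 mg/L

Flow-weighted mixing: C = (Q_r C_r + Q_w C_w)/(Q_r + Q_w)
= (23.6×7.61 + 3.26×2.27)/(23.6 + 3.26) = 187.0/26.86 = 6.962 mg/L.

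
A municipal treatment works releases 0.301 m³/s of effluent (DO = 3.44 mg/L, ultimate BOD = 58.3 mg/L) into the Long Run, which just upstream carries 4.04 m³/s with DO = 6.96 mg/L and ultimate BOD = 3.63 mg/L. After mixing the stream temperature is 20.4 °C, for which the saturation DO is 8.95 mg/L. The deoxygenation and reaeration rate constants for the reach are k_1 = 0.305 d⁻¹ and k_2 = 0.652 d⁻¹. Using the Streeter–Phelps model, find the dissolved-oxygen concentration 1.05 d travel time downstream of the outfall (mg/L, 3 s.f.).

DO ≈ 6.38 mg/L

Mixed DO = (4.04×6.96 + 0.301×3.44)/(4.04+0.301) = 29.15/4.341 = 6.716 mg/L.
Mixed L₀ = (4.04×3.63 + 0.301×58.3)/(4.341) = 32.21/4.341 = 7.421 mg/L.
Initial deficit D₀ = C_s − DO₀ = 8.95 − 6.716 = 2.234 mg/L.
D(1.05) = [0.305×7.421/(0.652−0.305)](e^(−0.305×1.05) − e^(−0.652×1.05)) + 2.234 e^(−0.652×1.05)
= 6.523 × (0.7260 − 0.5043) + 2.234 × 0.5043 = 2.573 mg/L.
DO = 8.95 − 2.573 = 6.377 mg/L.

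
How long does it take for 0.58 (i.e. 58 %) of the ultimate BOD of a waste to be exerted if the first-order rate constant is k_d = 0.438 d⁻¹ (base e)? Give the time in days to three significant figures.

t ≈ 1.98 d

y/L₀ = 1 − e^(−k_d t) = 0.58 ⇒ e^(−k_d t) = 0.420
t = −ln(0.420) / 0.438 = 0.8675 / 0.438 = 1.981 d.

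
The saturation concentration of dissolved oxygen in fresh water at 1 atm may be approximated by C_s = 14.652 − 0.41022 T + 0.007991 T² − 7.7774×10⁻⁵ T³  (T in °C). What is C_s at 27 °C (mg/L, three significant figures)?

C_s = 14.652 − 0.41022×27 + 0.007991×27² − 7.7774×10⁻⁵×27³ = 7.871 mg/L.

C_s ≈ 7.87 mg/L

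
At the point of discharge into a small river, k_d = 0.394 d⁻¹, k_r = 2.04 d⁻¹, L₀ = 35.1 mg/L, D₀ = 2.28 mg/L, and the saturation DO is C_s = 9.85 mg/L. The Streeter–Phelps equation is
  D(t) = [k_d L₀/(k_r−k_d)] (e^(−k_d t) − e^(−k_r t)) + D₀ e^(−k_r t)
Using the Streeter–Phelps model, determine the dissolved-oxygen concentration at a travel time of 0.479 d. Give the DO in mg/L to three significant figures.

k_d L₀/(k_r−k_d) = 0.394×35.1/(2.04−0.394) = 13.83/1.646 = 8.402 mg/L.
e^(−k_d t) = e^(−0.394×0.4790) = 0.8280; e^(−k_r t) = e^(−2.04×0.4790) = 0.3764.
D = 8.402 × (0.8280 − 0.3764) + 2.28 × 0.3764 = 3.795 + 0.8581 = 4.653 mg/L.
DO = C_s − D = 9.85 − 4.653 = 5.197 mg/L.

DO ≈ 5.20 mg/L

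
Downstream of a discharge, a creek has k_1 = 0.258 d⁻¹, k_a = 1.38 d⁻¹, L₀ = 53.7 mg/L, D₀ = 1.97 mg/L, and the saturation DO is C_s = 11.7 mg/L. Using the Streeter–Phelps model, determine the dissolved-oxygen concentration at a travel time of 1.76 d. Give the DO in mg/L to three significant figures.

k_1 L₀/(k_a−k_1) = 0.258×53.7/(1.38−0.258) = 13.85/1.122 = 12.35 mg/L.
e^(−k_1 t) = e^(−0.258×1.760) = 0.6350; e^(−k_a t) = e^(−1.38×1.760) = 0.08814.
D = 12.35 × (0.6350 − 0.08814) + 1.97 × 0.08814 = 6.753 + 0.1736 = 6.927 mg/L.
DO = C_s − D = 11.7 − 6.927 = 4.773 mg/L.

DO ≈ 4.77 mg/L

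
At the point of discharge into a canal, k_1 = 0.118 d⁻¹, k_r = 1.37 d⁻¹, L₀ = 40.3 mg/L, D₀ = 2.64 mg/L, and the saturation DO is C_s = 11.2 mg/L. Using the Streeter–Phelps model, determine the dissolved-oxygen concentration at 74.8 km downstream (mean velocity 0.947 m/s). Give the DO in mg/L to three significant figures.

Travel time t = x/v = 74.8 km / (0.947 m/s) = 74800 m / 0.947 m/s = 78990 s = 0.9142 d.
k_1 L₀/(k_r−k_1) = 0.118×40.3/(1.37−0.118) = 4.755/1.252 = 3.798 mg/L.
e^(−k_1 t) = e^(−0.118×0.9142) = 0.8977; e^(−k_r t) = e^(−1.37×0.9142) = 0.2858.
D = 3.798 × (0.8977 − 0.2858) + 2.64 × 0.2858 = 2.324 + 0.7545 = 3.079 mg/L.
DO = C_s − D = 11.2 − 3.079 = 8.121 mg/L.

DO ≈ 8.12 mg/L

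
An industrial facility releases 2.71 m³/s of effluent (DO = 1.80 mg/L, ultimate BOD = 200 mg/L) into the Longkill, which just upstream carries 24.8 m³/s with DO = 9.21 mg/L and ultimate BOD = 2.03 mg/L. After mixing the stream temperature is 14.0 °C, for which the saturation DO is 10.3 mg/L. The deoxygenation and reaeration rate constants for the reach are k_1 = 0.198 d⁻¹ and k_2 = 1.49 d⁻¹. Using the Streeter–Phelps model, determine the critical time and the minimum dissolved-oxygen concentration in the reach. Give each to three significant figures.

t_c ≈ 0.941 d; minimum DO ≈ 7.93 mg/L

Mixed DO = (24.8×9.21 + 2.71×1.80)/(24.8+2.71) = 233.3/27.51 = 8.480 mg/L.
Mixed L₀ = (24.8×2.03 + 2.71×200)/(27.51) = 592.3/27.51 = 21.53 mg/L.
Initial deficit D₀ = C_s − DO₀ = 10.3 − 8.480 = 1.820 mg/L.
t_c = (1/1.292) ln[(1.49/0.198)(1 − 1.820×1.292/(0.198×21.53))] = 0.7740 × ln(3.375) = 0.9414 d.
D_c = (0.198/1.49) × 21.53 × e^(−0.198×0.9414) = 0.1329 × 21.53 × 0.8299 = 2.375 mg/L.
Minimum DO = 10.3 − 2.375 = 7.925 mg/L.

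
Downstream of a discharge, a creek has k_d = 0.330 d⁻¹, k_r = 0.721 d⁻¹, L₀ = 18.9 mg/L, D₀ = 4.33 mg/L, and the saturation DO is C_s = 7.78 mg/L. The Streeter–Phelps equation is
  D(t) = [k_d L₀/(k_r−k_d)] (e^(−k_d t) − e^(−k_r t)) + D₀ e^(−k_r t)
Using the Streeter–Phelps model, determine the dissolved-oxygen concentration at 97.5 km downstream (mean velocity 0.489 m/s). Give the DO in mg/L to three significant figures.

Travel time t = x/v = 97.5 km / (0.489 m/s) = 97500 m / 0.489 m/s = 199400 s = 2.308 d.
k_d L₀/(k_r−k_d) = 0.330×18.9/(0.721−0.330) = 6.237/0.3910 = 15.95 mg/L.
e^(−k_d t) = e^(−0.330×2.308) = 0.4669; e^(−k_r t) = e^(−0.721×2.308) = 0.1894.
D = 15.95 × (0.4669 − 0.1894) + 4.33 × 0.1894 = 4.427 + 0.8201 = 5.247 mg/L.
DO = C_s − D = 7.78 − 5.247 = 2.533 mg/L.

DO ≈ 2.53 mg/L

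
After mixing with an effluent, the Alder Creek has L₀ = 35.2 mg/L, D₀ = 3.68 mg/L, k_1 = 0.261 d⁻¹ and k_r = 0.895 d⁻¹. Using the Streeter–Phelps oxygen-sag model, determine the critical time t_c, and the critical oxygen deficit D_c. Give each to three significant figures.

t_c ≈ 1.48 d; D_c ≈ 6.97 mg/L

t_c = [1/(k_r−k_1)] ln[(k_r/k_1)(1 − D₀(k_r−k_1)/(k_1 L₀))]
= [1/(0.895−0.261)] ln[(0.895/0.261)(1 − 3.68×0.6340/(0.261×35.2))]
= (1/0.6340) ln[3.429 × 0.7460] = 1.577 × ln(2.558) = 1.577 × 0.9393 = 1.482 d.
D_c = (k_1/k_r) L₀ e^(−k_1 t_c) = (0.261/0.895) × 35.2 × e^(−0.261×1.482) = 0.2916 × 35.2 × 0.6793 = 6.973 mg/L.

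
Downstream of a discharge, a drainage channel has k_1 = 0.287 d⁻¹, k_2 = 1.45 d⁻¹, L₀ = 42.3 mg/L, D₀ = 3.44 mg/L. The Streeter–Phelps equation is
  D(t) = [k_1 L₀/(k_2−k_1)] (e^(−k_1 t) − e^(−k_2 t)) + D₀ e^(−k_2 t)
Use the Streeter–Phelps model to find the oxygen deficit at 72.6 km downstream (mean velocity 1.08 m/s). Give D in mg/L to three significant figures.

Travel time t = x/v = 72.6 km / (1.08 m/s) = 72600 m / 1.08 m/s = 67220 s = 0.7780 d.
k_1 L₀/(k_2−k_1) = 0.287×42.3/(1.45−0.287) = 12.14/1.163 = 10.44 mg/L.
e^(−k_1 t) = e^(−0.287×0.7780) = 0.7999; e^(−k_2 t) = e^(−1.45×0.7780) = 0.3236.
D = 10.44 × (0.7999 − 0.3236) + 3.44 × 0.3236 = 4.971 + 1.113 = 6.085 mg/L.

D ≈ 6.08 mg/L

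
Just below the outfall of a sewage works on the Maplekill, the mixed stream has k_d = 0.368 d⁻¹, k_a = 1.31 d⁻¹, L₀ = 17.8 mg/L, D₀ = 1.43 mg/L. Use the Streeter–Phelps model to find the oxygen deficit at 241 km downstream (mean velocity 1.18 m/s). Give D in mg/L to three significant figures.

D ≈ 2.66 mg/L

Travel time t = x/v = 241 km / (1.18 m/s) = 241000 m / 1.18 m/s = 204200 s = 2.364 d.
k_d L₀/(k_a−k_d) = 0.368×17.8/(1.31−0.368) = 6.550/0.9420 = 6.954 mg/L.
e^(−k_d t) = e^(−0.368×2.364) = 0.4190; e^(−k_a t) = e^(−1.31×2.364) = 0.04520.
D = 6.954 × (0.4190 − 0.04520) + 1.43 × 0.04520 = 2.599 + 0.06464 = 2.664 mg/L.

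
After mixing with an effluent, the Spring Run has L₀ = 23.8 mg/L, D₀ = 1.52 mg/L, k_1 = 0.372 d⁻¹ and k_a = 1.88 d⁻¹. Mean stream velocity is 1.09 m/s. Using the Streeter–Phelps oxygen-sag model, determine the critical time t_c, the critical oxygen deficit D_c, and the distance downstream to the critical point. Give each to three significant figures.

With k_a/k_1 = 5.054 and 1 − D₀(k_a−k_1)/(k_1 L₀) = 0.7411,
t_c = ln(5.054 × 0.7411) / (1.88 − 0.372) = ln(3.745) / 1.508 = 1.321/1.508 = 0.8757 d.
D_c = (k_1/k_a) L₀ e^(−k_1 t_c) = (0.372/1.88) × 23.8 × e^(−0.372×0.8757) = 0.1979 × 23.8 × 0.7220 = 3.400 mg/L.
x_c = v t_c = 1.09 m/s × 0.8757 d × 86400 s/d = 82470 m ≈ 82.5 km.

t_c ≈ 0.876 d; D_c ≈ 3.40 mg/L; x_c ≈ 82.5 km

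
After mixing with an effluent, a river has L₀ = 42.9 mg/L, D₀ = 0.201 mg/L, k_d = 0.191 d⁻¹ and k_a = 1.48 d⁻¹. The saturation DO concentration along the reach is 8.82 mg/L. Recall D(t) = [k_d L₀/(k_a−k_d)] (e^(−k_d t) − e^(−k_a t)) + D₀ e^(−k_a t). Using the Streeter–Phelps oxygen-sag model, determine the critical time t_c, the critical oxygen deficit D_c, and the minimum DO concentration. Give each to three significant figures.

t_c ≈ 1.56 d; D_c ≈ 4.11 mg/L; min DO ≈ 4.71 mg/L

t_c = [1/(k_a−k_d)] ln[(k_a/k_d)(1 − D₀(k_a−k_d)/(k_d L₀))]
= [1/(1.48−0.191)] ln[(1.48/0.191)(1 − 0.201×1.289/(0.191×42.9))]
= (1/1.289) ln[7.749 × 0.9684] = 0.7758 × ln(7.504) = 0.7758 × 2.015 = 1.564 d.
L(t_c) = L₀ e^(−k_d t_c) = 42.9 × 0.7418 = 31.82 mg/L, and at the critical point k_a D_c = k_d L, so D_c = (0.191/1.48) × 31.82 = 4.107 mg/L.
Minimum DO = C_s − D_c = 8.82 − 4.107 = 4.713 mg/L.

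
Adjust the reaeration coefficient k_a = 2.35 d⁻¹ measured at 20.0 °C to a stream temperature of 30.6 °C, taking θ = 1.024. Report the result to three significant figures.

k_a(T₂) = k_a(T₁) · θ^(T₂−T₁) = 2.35 × 1.024^(30.6−20.0)
= 2.35 × 1.024^10.6 = 2.35 × 1.286 = 3.022 d⁻¹.

k_a ≈ 3.02 d⁻¹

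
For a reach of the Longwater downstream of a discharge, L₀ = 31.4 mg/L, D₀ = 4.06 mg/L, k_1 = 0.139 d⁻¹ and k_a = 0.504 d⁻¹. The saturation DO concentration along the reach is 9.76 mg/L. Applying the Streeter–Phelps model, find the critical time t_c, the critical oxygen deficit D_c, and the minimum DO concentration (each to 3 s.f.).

t_c ≈ 2.39 d; D_c ≈ 6.21 mg/L; min DO ≈ 3.55 mg/L

With k_a/k_1 = 3.626 and 1 − D₀(k_a−k_1)/(k_1 L₀) = 0.6605,
t_c = ln(3.626 × 0.6605) / (0.504 − 0.139) = ln(2.395) / 0.3650 = 0.8733/0.3650 = 2.393 d.
L(t_c) = L₀ e^(−k_1 t_c) = 31.4 × 0.7171 = 22.52 mg/L, and at the critical point k_a D_c = k_1 L, so D_c = (0.139/0.504) × 22.52 = 6.210 mg/L.
Minimum DO = C_s − D_c = 9.76 − 6.210 = 3.550 mg/L.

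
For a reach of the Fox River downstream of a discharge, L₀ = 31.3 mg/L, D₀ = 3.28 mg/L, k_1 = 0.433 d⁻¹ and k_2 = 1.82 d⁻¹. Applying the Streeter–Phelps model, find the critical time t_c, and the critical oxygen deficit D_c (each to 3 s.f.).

With k_2/k_1 = 4.203 and 1 − D₀(k_2−k_1)/(k_1 L₀) = 0.6643,
t_c = ln(4.203 × 0.6643) / (1.82 − 0.433) = ln(2.792) / 1.387 = 1.027/1.387 = 0.7404 d.
D_c = (k_1/k_2) L₀ e^(−k_1 t_c) = (0.433/1.82) × 31.3 × e^(−0.433×0.7404) = 0.2379 × 31.3 × 0.7257 = 5.404 mg/L.

t_c ≈ 0.740 d; D_c ≈ 5.40 mg/L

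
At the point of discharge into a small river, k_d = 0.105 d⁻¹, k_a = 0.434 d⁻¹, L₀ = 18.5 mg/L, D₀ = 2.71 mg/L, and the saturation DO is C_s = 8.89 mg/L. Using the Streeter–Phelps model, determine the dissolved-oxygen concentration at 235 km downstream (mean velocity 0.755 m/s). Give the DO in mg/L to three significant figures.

DO ≈ 5.51 mg/L

Travel time t = x/v = 235 km / (0.755 m/s) = 235000 m / 0.755 m/s = 311300 s = 3.603 d.
k_d L₀/(k_a−k_d) = 0.105×18.5/(0.434−0.105) = 1.942/0.3290 = 5.904 mg/L.
e^(−k_d t) = e^(−0.105×3.603) = 0.6850; e^(−k_a t) = e^(−0.434×3.603) = 0.2094.
D = 5.904 × (0.6850 − 0.2094) + 2.71 × 0.2094 = 2.808 + 0.5675 = 3.376 mg/L.
DO = C_s − D = 8.89 − 3.376 = 5.514 mg/L.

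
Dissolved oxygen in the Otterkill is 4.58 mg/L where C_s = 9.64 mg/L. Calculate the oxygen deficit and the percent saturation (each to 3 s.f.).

D ≈ 5.06 mg/L; 47.5 % saturation

D = C_s − C = 9.64 − 4.58 = 5.06 mg/L.
% saturation = 4.58/9.64 × 100 = 47.5 %.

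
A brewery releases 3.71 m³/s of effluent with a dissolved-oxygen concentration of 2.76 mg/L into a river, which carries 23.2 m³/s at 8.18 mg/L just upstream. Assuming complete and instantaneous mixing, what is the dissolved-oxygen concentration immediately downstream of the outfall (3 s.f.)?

Flow-weighted mixing: C = (Q_r C_r + Q_w C_w)/(Q_r + Q_w)
= (23.2×8.18 + 3.71×2.76)/(23.2 + 3.71) = 200.0/26.91 = 7.433 mg/L.

7.43 mg/L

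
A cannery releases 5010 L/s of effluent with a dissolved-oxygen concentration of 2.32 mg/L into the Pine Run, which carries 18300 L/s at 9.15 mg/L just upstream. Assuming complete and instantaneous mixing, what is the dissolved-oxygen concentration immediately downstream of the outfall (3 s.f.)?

7.68 mg/L

Flow-weighted mixing: C = (Q_r C_r + Q_w C_w)/(Q_r + Q_w)
= (18300×9.15 + 5010×2.32)/(18300 + 5010) = 179100/23310 = 7.682 mg/L.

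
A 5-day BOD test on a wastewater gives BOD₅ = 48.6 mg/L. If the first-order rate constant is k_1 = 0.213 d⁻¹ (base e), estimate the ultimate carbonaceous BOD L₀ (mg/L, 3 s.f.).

L₀ ≈ 74.2 mg/L

BOD₅ = L₀(1 − e^(−5k_1)) ⇒ L₀ = BOD₅ / (1 − e^(−5×0.213))
= 48.6 / (1 − 0.3447) = 48.6 / 0.6553 = 74.17 mg/L.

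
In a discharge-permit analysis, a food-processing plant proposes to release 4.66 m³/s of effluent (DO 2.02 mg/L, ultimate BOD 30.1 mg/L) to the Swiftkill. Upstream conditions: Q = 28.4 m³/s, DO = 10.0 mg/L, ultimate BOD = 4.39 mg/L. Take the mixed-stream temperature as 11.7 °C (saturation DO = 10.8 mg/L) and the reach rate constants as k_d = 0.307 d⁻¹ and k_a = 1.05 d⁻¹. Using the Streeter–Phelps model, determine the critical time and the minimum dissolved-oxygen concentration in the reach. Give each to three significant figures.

Mixed DO = (28.4×10.0 + 4.66×2.02)/(28.4+4.66) = 293.4/33.06 = 8.875 mg/L.
Mixed L₀ = (28.4×4.39 + 4.66×30.1)/(33.06) = 264.9/33.06 = 8.014 mg/L.
Initial deficit D₀ = C_s − DO₀ = 10.8 − 8.875 = 1.925 mg/L.
t_c = (1/0.7430) ln[(1.05/0.307)(1 − 1.925×0.7430/(0.307×8.014))] = 1.346 × ln(1.432) = 0.4833 d.
D_c = (0.307/1.05) × 8.014 × e^(−0.307×0.4833) = 0.2924 × 8.014 × 0.8621 = 2.020 mg/L.
Minimum DO = 10.8 − 2.020 = 8.780 mg/L.

t_c ≈ 0.483 d; minimum DO ≈ 8.78 mg/L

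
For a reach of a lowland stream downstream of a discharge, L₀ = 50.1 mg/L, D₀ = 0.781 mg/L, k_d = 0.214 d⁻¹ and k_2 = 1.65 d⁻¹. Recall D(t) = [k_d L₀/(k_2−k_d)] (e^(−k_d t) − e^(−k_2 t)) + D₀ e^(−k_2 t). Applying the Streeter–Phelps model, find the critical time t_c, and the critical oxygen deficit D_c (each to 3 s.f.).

t_c ≈ 1.35 d; D_c ≈ 4.87 mg/L

At the critical point dD/dt = 0, so k_d L₀ e^(−k_d t) = k_2 D. Substituting D(t) from the Streeter–Phelps equation and solving for t gives
t_c = ln[(k_2/k_d)(1 − D₀(k_2−k_d)/(k_d L₀))] / (k_2−k_d).
Here k_2−k_d = 1.436 d⁻¹ and 1 − D₀(k_2−k_d)/(k_d L₀) = 1 − 0.781×1.436/(0.214×50.1) = 0.8954, so
t_c = ln(7.710 × 0.8954) / 1.436 = 1.932 / 1.436 = 1.345 d.
D_c = (k_d/k_2) L₀ e^(−k_d t_c) = (0.214/1.65) × 50.1 × e^(−0.214×1.345) = 0.1297 × 50.1 × 0.7498 = 4.872 mg/L.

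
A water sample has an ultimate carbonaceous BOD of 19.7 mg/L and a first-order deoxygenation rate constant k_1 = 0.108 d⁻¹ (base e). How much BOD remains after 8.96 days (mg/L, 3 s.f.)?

L_t = L₀ e^(−k_1 t) = 19.7 × e^(−0.108×8.96) = 19.7 × 0.3800 = 7.485 mg/L.

L ≈ 7.49 mg/L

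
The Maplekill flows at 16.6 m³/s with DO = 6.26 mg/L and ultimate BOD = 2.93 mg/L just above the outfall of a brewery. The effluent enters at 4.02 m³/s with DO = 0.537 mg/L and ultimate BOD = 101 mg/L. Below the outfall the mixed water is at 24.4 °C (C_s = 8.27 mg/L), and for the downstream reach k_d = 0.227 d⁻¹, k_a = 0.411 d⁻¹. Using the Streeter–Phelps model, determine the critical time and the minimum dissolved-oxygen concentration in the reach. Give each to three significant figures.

Mixed DO = (16.6×6.26 + 4.02×0.537)/(16.6+4.02) = 106.1/20.62 = 5.144 mg/L.
Mixed L₀ = (16.6×2.93 + 4.02×101)/(20.62) = 454.7/20.62 = 22.05 mg/L.
Initial deficit D₀ = C_s − DO₀ = 8.27 − 5.144 = 3.126 mg/L.
t_c = (1/0.1840) ln[(0.411/0.227)(1 − 3.126×0.1840/(0.227×22.05))] = 5.435 × ln(1.603) = 2.563 d.
D_c = (0.227/0.411) × 22.05 × e^(−0.227×2.563) = 0.5523 × 22.05 × 0.5589 = 6.806 mg/L.
Minimum DO = 8.27 − 6.806 = 1.464 mg/L.

t_c ≈ 2.56 d; minimum DO ≈ 1.46 mg/L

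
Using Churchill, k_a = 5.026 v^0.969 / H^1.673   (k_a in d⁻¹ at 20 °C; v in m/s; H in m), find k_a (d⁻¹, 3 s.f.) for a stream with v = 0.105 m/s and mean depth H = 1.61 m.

k_a ≈ 0.255 d⁻¹

k_a = 5.026 × 0.105^0.969 / 1.61^1.673 = 5.026 × 0.1126 / 2.218 = 0.2551 d⁻¹.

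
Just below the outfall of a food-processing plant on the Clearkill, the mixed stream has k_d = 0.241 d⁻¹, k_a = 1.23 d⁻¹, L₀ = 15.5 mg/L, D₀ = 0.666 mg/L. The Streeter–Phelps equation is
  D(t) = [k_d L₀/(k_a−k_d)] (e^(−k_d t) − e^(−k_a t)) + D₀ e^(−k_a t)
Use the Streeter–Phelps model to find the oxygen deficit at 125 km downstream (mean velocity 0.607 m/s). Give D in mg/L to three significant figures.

D ≈ 1.96 mg/L

Travel time t = x/v = 125 km / (0.607 m/s) = 125000 m / 0.607 m/s = 205900 s = 2.383 d.
k_d L₀/(k_a−k_d) = 0.241×15.5/(1.23−0.241) = 3.736/0.9890 = 3.777 mg/L.
e^(−k_d t) = e^(−0.241×2.383) = 0.5630; e^(−k_a t) = e^(−1.23×2.383) = 0.05331.
D = 3.777 × (0.5630 − 0.05331) + 0.666 × 0.05331 = 1.925 + 0.03550 = 1.961 mg/L.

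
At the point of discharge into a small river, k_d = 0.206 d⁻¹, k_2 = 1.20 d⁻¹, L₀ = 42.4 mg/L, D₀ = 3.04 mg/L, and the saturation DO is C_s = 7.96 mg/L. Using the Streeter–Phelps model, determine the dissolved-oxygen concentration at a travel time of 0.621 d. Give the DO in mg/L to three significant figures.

DO ≈ 2.96 mg/L

k_d L₀/(k_2−k_d) = 0.206×42.4/(1.20−0.206) = 8.734/0.9940 = 8.787 mg/L.
e^(−k_d t) = e^(−0.206×0.6210) = 0.8799; e^(−k_2 t) = e^(−1.20×0.6210) = 0.4746.
D = 8.787 × (0.8799 − 0.4746) + 3.04 × 0.4746 = 3.561 + 1.443 = 5.004 mg/L.
DO = C_s − D = 7.96 − 5.004 = 2.956 mg/L.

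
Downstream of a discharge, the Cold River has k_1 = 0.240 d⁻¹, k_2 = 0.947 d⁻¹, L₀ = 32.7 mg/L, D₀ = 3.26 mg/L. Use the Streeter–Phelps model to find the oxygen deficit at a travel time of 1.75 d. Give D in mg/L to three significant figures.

D ≈ 5.80 mg/L

k_1 L₀/(k_2−k_1) = 0.240×32.7/(0.947−0.240) = 7.848/0.7070 = 11.10 mg/L.
e^(−k_1 t) = e^(−0.240×1.750) = 0.6570; e^(−k_2 t) = e^(−0.947×1.750) = 0.1907.
D = 11.10 × (0.6570 − 0.1907) + 3.26 × 0.1907 = 5.177 + 0.6216 = 5.799 mg/L.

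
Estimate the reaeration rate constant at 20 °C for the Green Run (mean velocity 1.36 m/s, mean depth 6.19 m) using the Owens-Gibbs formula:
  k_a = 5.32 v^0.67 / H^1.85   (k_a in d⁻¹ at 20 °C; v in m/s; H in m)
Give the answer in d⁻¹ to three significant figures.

k_a = 5.32 × 1.36^0.67 / 6.19^1.85 = 5.32 × 1.229 / 29.15 = 0.2243 d⁻¹.

k_a ≈ 0.224 d⁻¹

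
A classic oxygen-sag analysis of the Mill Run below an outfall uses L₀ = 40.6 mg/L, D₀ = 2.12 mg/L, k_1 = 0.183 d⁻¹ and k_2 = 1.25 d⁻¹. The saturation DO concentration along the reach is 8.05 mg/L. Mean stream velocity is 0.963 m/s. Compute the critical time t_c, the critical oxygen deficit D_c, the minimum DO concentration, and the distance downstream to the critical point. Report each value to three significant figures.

t_c ≈ 1.46 d; D_c ≈ 4.55 mg/L; min DO ≈ 3.50 mg/L; x_c ≈ 122 km

At the critical point dD/dt = 0, so k_1 L₀ e^(−k_1 t) = k_2 D. Substituting D(t) from the Streeter–Phelps equation and solving for t gives
t_c = ln[(k_2/k_1)(1 − D₀(k_2−k_1)/(k_1 L₀))] / (k_2−k_1).
Here k_2−k_1 = 1.067 d⁻¹ and 1 − D₀(k_2−k_1)/(k_1 L₀) = 1 − 2.12×1.067/(0.183×40.6) = 0.6955, so
t_c = ln(6.831 × 0.6955) / 1.067 = 1.558 / 1.067 = 1.460 d.
D_c = (k_1/k_2) L₀ e^(−k_1 t_c) = (0.183/1.25) × 40.6 × e^(−0.183×1.460) = 0.1464 × 40.6 × 0.7655 = 4.550 mg/L.
Minimum DO = C_s − D_c = 8.05 − 4.550 = 3.500 mg/L.
x_c = v t_c = 0.963 m/s × 1.460 d × 86400 s/d = 121500 m ≈ 122 km.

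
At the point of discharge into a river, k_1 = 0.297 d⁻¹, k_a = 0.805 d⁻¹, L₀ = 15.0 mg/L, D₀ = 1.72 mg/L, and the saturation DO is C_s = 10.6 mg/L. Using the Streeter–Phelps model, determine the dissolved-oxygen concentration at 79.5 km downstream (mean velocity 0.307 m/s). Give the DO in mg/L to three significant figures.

DO ≈ 7.63 mg/L

Travel time t = x/v = 79.5 km / (0.307 m/s) = 79500 m / 0.307 m/s = 259000 s = 2.997 d.
k_1 L₀/(k_a−k_1) = 0.297×15.0/(0.805−0.297) = 4.455/0.5080 = 8.770 mg/L.
e^(−k_1 t) = e^(−0.297×2.997) = 0.4106; e^(−k_a t) = e^(−0.805×2.997) = 0.08957.
D = 8.770 × (0.4106 − 0.08957) + 1.72 × 0.08957 = 2.815 + 0.1541 = 2.969 mg/L.
DO = C_s − D = 10.6 − 2.969 = 7.631 mg/L.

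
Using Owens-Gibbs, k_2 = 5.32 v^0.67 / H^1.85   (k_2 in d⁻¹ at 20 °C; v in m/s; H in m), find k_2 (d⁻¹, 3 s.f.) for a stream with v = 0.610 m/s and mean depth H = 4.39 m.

k_2 ≈ 0.247 d⁻¹

k_2 = 5.32 × 0.610^0.67 / 4.39^1.85 = 5.32 × 0.7181 / 15.44 = 0.2475 d⁻¹.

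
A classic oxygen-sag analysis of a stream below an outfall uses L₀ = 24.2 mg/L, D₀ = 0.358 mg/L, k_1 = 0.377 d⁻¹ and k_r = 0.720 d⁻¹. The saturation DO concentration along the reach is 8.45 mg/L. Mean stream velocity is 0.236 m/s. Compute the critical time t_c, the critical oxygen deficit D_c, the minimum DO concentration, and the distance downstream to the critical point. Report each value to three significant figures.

At the critical point dD/dt = 0, so k_1 L₀ e^(−k_1 t) = k_r D. Substituting D(t) from the Streeter–Phelps equation and solving for t gives
t_c = ln[(k_r/k_1)(1 − D₀(k_r−k_1)/(k_1 L₀))] / (k_r−k_1).
Here k_r−k_1 = 0.3430 d⁻¹ and 1 − D₀(k_r−k_1)/(k_1 L₀) = 1 − 0.358×0.3430/(0.377×24.2) = 0.9865, so
t_c = ln(1.910 × 0.9865) / 0.3430 = 0.6335 / 0.3430 = 1.847 d.
L(t_c) = L₀ e^(−k_1 t_c) = 24.2 × 0.4985 = 12.06 mg/L, and at the critical point k_r D_c = k_1 L, so D_c = (0.377/0.720) × 12.06 = 6.316 mg/L.
Minimum DO = C_s − D_c = 8.45 − 6.316 = 2.134 mg/L.
x_c = v t_c = 0.236 m/s × 1.847 d × 86400 s/d = 37660 m ≈ 37.7 km.

t_c ≈ 1.85 d; D_c ≈ 6.32 mg/L; min DO ≈ 2.13 mg/L; x_c ≈ 37.7 km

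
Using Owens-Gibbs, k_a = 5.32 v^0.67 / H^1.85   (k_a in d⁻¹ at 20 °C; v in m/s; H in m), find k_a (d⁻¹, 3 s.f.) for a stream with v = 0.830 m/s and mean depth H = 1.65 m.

k_a ≈ 1.86 d⁻¹

k_a = 5.32 × 0.830^0.67 / 1.65^1.85 = 5.32 × 0.8826 / 2.525 = 1.859 d⁻¹.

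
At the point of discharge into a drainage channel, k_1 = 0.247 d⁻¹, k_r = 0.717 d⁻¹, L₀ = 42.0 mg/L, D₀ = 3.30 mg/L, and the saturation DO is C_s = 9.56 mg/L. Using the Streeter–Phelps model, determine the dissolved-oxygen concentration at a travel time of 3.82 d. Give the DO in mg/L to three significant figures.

DO ≈ 2.18 mg/L

k_1 L₀/(k_r−k_1) = 0.247×42.0/(0.717−0.247) = 10.37/0.4700 = 22.07 mg/L.
e^(−k_1 t) = e^(−0.247×3.820) = 0.3892; e^(−k_r t) = e^(−0.717×3.820) = 0.06464.
D = 22.07 × (0.3892 − 0.06464) + 3.30 × 0.06464 = 7.165 + 0.2133 = 7.378 mg/L.
DO = C_s − D = 9.56 − 7.378 = 2.182 mg/L.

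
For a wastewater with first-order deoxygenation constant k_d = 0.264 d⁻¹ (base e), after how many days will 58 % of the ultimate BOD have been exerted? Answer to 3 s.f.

y/L₀ = 1 − e^(−k_d t) = 0.58 ⇒ e^(−k_d t) = 0.420
t = −ln(0.420) / 0.264 = 0.8675 / 0.264 = 3.286 d.

t ≈ 3.29 d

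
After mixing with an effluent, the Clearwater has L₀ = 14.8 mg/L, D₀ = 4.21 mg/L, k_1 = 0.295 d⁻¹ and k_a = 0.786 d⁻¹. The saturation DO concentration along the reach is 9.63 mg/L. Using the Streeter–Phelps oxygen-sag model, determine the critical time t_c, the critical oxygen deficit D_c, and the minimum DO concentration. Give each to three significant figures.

t_c ≈ 0.690 d; D_c ≈ 4.53 mg/L; min DO ≈ 5.10 mg/L

At the critical point dD/dt = 0, so k_1 L₀ e^(−k_1 t) = k_a D. Substituting D(t) from the Streeter–Phelps equation and solving for t gives
t_c = ln[(k_a/k_1)(1 − D₀(k_a−k_1)/(k_1 L₀))] / (k_a−k_1).
Here k_a−k_1 = 0.4910 d⁻¹ and 1 − D₀(k_a−k_1)/(k_1 L₀) = 1 − 4.21×0.4910/(0.295×14.8) = 0.5265, so
t_c = ln(2.664 × 0.5265) / 0.4910 = 0.3386 / 0.4910 = 0.6895 d.
L(t_c) = L₀ e^(−k_1 t_c) = 14.8 × 0.8159 = 12.08 mg/L, and at the critical point k_a D_c = k_1 L, so D_c = (0.295/0.786) × 12.08 = 4.532 mg/L.
Minimum DO = C_s − D_c = 9.63 − 4.532 = 5.098 mg/L.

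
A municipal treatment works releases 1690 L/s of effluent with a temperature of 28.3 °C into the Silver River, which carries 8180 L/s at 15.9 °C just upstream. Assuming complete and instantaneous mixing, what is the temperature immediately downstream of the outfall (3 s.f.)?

Flow-weighted mixing: C = (Q_r C_r + Q_w C_w)/(Q_r + Q_w)
= (8180×15.9 + 1690×28.3)/(8180 + 1690) = 177900/9870 = 18.02 °C.

18.0 °C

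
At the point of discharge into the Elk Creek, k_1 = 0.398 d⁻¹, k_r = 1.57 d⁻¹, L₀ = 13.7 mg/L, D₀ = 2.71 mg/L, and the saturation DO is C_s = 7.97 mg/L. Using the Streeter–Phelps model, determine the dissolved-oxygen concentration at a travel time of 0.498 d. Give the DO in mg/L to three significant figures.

DO ≈ 5.04 mg/L

k_1 L₀/(k_r−k_1) = 0.398×13.7/(1.57−0.398) = 5.453/1.172 = 4.652 mg/L.
e^(−k_1 t) = e^(−0.398×0.4980) = 0.8202; e^(−k_r t) = e^(−1.57×0.4980) = 0.4576.
D = 4.652 × (0.8202 − 0.4576) + 2.71 × 0.4576 = 1.687 + 1.240 = 2.927 mg/L.
DO = C_s − D = 7.97 − 2.927 = 5.043 mg/L.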